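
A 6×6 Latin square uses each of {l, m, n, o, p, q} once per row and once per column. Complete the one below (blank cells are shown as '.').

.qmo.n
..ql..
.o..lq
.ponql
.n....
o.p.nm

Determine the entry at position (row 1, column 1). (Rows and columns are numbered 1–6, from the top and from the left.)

l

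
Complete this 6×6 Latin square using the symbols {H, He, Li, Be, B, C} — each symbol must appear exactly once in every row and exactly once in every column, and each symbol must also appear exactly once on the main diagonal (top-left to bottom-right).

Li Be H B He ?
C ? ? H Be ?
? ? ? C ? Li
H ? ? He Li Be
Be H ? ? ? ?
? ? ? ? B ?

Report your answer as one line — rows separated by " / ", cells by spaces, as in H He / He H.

Li Be H B He C / C B Li H Be He / B He Be C H Li / H C B He Li Be / Be H He Li C B / He Li C Be B H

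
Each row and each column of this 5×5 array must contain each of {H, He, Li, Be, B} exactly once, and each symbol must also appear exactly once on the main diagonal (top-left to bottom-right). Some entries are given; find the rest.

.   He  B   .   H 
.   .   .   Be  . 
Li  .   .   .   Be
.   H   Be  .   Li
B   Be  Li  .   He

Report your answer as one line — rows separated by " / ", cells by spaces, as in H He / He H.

Be He B Li H / H Li He Be B / Li B H He Be / He H Be B Li / B Be Li H He

At row 1, column 1: row 1 has {H,He,B}; column 1 has {Li,B}; the diagonal has {He}; that leaves Be.
At row 1, column 4: row 1 has {H,He,Be,B}; column 4 has {Be}; that leaves Li.
At row 2, column 5: row 2 has {Be}; column 5 has {H,He,Li,Be}; that leaves B.
At row 3, column 2: row 3 has {Li,Be}; column 2 has {H,He,Be}; that leaves B.
At row 3, column 3: row 3 has {Li,Be,B}; column 3 has {Li,Be,B}; the diagonal has {He,Be}; that leaves H.
At row 3, column 4: row 3 has {H,Li,Be,B}; column 4 has {Li,Be}; that leaves He.
At row 4, column 1: row 4 has {H,Li,Be}; column 1 has {Li,Be,B}; that leaves He.
At row 4, column 4: row 4 has {H,He,Li,Be}; column 4 has {He,Li,Be}; the diagonal has {H,He,Be}; that leaves B.
At row 5, column 4: row 5 has {He,Li,Be,B}; column 4 has {He,Li,Be,B}; that leaves H.
At row 2, column 1: row 2 has {Be,B}; column 1 has {He,Li,Be,B}; that leaves H.
At row 2, column 2: row 2 has {H,Be,B}; column 2 has {H,He,Be,B}; the diagonal has {H,He,Be,B}; that leaves Li.
At row 2, column 3: row 2 has {H,Li,Be,B}; column 3 has {H,Li,Be,B}; that leaves He.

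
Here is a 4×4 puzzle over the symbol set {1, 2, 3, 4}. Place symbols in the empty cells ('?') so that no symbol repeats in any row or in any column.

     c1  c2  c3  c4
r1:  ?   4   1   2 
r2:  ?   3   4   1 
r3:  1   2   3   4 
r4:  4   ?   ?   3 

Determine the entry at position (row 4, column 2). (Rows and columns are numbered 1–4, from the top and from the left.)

1

At row 1, column 1: row 1 has {1,2,4}; column 1 has {1,4}; that leaves 3.
At row 2, column 1: row 2 has {1,3,4}; column 1 has {1,3,4}; that leaves 2.
At row 4, column 2: row 4 has {3,4}; column 2 has {2,3,4}; that leaves 1.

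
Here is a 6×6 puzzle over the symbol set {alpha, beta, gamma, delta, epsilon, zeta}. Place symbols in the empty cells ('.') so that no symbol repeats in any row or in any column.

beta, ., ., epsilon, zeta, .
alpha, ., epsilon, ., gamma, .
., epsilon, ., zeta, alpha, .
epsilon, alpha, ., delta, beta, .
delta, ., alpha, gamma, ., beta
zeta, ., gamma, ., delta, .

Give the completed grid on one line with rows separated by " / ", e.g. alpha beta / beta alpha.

(r1,c3) = delta
(r2,c4) = beta
(r3,c1) = gamma
(r3,c3) = beta
(r3,c6) = delta
(r4,c3) = zeta
(r4,c6) = gamma
(r5,c2) = zeta
(r5,c5) = epsilon
(r6,c2) = beta
(r6,c4) = alpha
(r6,c6) = epsilon
(r1,c2) = gamma
(r1,c6) = alpha
(r2,c2) = delta
(r2,c6) = zeta

beta gamma delta epsilon zeta alpha / alpha delta epsilon beta gamma zeta / gamma epsilon beta zeta alpha delta / epsilon alpha zeta delta beta gamma / delta zeta alpha gamma epsilon beta / zeta beta gamma alpha delta epsilon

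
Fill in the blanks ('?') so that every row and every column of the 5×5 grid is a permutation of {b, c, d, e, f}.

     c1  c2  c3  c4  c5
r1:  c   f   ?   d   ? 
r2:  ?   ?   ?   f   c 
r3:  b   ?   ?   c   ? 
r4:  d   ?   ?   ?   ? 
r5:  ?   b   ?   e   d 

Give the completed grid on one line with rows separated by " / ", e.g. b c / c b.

c f e d b / e d b f c / b e d c f / d c f b e / f b c e d

At row 2, column 1: row 2 has {c,f}; column 1 has {b,c,d}; that leaves e.
At row 2, column 2: row 2 has {c,e,f}; column 2 has {b,f}; that leaves d.
At row 2, column 3: row 2 has {c,d,e,f}; column 3 is empty so far; that leaves b.
At row 3, column 2: row 3 has {b,c}; column 2 has {b,d,f}; that leaves e.
At row 3, column 5: row 3 has {b,c,e}; column 5 has {c,d}; that leaves f.
At row 4, column 2: row 4 has {d}; column 2 has {b,d,e,f}; that leaves c.
At row 4, column 4: row 4 has {c,d}; column 4 has {c,d,e,f}; that leaves b.
At row 4, column 5: row 4 has {b,c,d}; column 5 has {c,d,f}; that leaves e.
At row 5, column 1: row 5 has {b,d,e}; column 1 has {b,c,d,e}; that leaves f.
At row 5, column 3: row 5 has {b,d,e,f}; column 3 has {b}; that leaves c.
At row 1, column 3: row 1 has {c,d,f}; column 3 has {b,c}; that leaves e.
At row 1, column 5: row 1 has {c,d,e,f}; column 5 has {c,d,e,f}; that leaves b.
At row 3, column 3: row 3 has {b,c,e,f}; column 3 has {b,c,e}; that leaves d.
At row 4, column 3: row 4 has {b,c,d,e}; column 3 has {b,c,d,e}; that leaves f.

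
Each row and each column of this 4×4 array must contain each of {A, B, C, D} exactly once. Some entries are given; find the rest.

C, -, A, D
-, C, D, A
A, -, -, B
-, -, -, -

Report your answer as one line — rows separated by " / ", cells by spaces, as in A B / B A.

(r1,c2): row 1 has {A,C,D}; column 2 has {C}, so it must be B.
(r2,c1): row 2 has {A,C,D}; column 1 has {A,C}, so it must be B.
(r3,c2): row 3 has {A,B}; column 2 has {B,C}, so it must be D.
(r3,c3): row 3 has {A,B,D}; column 3 has {A,D}, so it must be C.
(r4,c1): row 4 is empty so far; column 1 has {A,B,C}, so it must be D.
(r4,c2): row 4 has {D}; column 2 has {B,C,D}, so it must be A.
(r4,c3): row 4 has {A,D}; column 3 has {A,C,D}, so it must be B.
(r4,c4): row 4 has {A,B,D}; column 4 has {A,B,D}, so it must be C.

C B A D / B C D A / A D C B / D A B C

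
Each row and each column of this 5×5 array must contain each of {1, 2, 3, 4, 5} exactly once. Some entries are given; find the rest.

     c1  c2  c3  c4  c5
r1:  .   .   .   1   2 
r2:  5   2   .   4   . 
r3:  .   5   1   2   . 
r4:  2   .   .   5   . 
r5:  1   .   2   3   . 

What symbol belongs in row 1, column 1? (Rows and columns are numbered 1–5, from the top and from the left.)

row 2 has {2,4,5}; column 3 has {1,2} — only 3 is left for (r2,c3).
row 2 has {2,3,4,5}; column 5 has {2} — only 1 is left for (r2,c5).
row 4 has {2,5}; column 3 has {1,2,3} — only 4 is left for (r4,c3).
row 4 has {2,4,5}; column 5 has {1,2} — only 3 is left for (r4,c5).
row 5 has {1,2,3}; column 2 has {2,5} — only 4 is left for (r5,c2).
row 5 has {1,2,3,4}; column 5 has {1,2,3} — only 5 is left for (r5,c5).
row 1 has {1,2}; column 2 has {2,4,5} — only 3 is left for (r1,c2).
row 1 has {1,2,3}; column 3 has {1,2,3,4} — only 5 is left for (r1,c3).
row 3 has {1,2,5}; column 5 has {1,2,3,5} — only 4 is left for (r3,c5).
row 4 has {2,3,4,5}; column 2 has {2,3,4,5} — only 1 is left for (r4,c2).
row 1 has {1,2,3,5}; column 1 has {1,2,5} — only 4 is left for (r1,c1).

4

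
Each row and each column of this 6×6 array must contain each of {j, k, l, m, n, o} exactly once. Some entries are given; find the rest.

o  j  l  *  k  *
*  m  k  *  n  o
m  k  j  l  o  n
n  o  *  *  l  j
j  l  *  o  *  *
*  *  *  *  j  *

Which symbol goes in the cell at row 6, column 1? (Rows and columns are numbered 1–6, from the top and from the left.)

row 1 has {j,k,l,o}; column 6 has {j,n,o} — only m is left for (r1,c6).
row 2 has {k,m,n,o}; column 1 has {j,m,n,o} — only l is left for (r2,c1).
row 2 has {k,l,m,n,o}; column 4 has {l,o} — only j is left for (r2,c4).
row 4 has {j,l,n,o}; column 3 has {j,k,l} — only m is left for (r4,c3).
row 4 has {j,l,m,n,o}; column 4 has {j,l,o} — only k is left for (r4,c4).
row 5 has {j,l,o}; column 3 has {j,k,l,m} — only n is left for (r5,c3).
row 5 has {j,l,n,o}; column 5 has {j,k,l,n,o} — only m is left for (r5,c5).
row 5 has {j,l,m,n,o}; column 6 has {j,m,n,o} — only k is left for (r5,c6).
row 6 has {j}; column 1 has {j,l,m,n,o} — only k is left for (r6,c1).

k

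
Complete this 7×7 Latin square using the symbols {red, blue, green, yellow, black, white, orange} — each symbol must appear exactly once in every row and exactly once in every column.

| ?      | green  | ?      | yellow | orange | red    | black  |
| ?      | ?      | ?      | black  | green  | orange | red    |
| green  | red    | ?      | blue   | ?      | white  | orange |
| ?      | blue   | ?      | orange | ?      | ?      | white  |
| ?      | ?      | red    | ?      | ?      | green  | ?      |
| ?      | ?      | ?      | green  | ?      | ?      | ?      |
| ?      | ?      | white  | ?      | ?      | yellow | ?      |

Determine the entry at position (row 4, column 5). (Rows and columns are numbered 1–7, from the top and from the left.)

red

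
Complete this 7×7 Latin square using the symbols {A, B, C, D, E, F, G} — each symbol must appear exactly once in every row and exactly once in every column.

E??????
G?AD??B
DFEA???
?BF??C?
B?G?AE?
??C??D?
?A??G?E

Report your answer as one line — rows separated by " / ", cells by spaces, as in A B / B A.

At row 2, column 6: row 2 has {A,B,D,G}; column 6 has {C,D,E}; that leaves F.
At row 4, column 1: row 4 has {B,C,F}; column 1 has {B,D,E,G}; that leaves A.
At row 6, column 1: row 6 has {C,D}; column 1 has {A,B,D,E,G}; that leaves F.
At row 7, column 1: row 7 has {A,E,G}; column 1 has {A,B,D,E,F,G}; that leaves C.
At row 7, column 6: row 7 has {A,C,E,G}; column 6 has {C,D,E,F}; that leaves B.
At row 3, column 6: row 3 has {A,D,E,F}; column 6 has {B,C,D,E,F}; that leaves G.
At row 3, column 7: row 3 has {A,D,E,F,G}; column 7 has {B,E}; that leaves C.
At row 7, column 3: row 7 has {A,B,C,E,G}; column 3 has {A,C,E,F,G}; that leaves D.
At row 7, column 4: row 7 has {A,B,C,D,E,G}; column 4 has {A,D}; that leaves F.
At row 1, column 3: row 1 has {E}; column 3 has {A,C,D,E,F,G}; that leaves B.
At row 1, column 6: row 1 has {B,E}; column 6 has {B,C,D,E,F,G}; that leaves A.
At row 3, column 5: row 3 has {A,C,D,E,F,G}; column 5 has {A,G}; that leaves B.
At row 5, column 4: row 5 has {A,B,E,G}; column 4 has {A,D,F}; that leaves C.
At row 6, column 5: row 6 has {C,D,F}; column 5 has {A,B,G}; that leaves E.
At row 1, column 4: row 1 has {A,B,E}; column 4 has {A,C,D,F}; that leaves G.
At row 2, column 5: row 2 has {A,B,D,F,G}; column 5 has {A,B,E,G}; that leaves C.
At row 4, column 4: row 4 has {A,B,C,F}; column 4 has {A,C,D,F,G}; that leaves E.
At row 4, column 5: row 4 has {A,B,C,E,F}; column 5 has {A,B,C,E,G}; that leaves D.
At row 4, column 7: row 4 has {A,B,C,D,E,F}; column 7 has {B,C,E}; that leaves G.
At row 5, column 2: row 5 has {A,B,C,E,G}; column 2 has {A,B,F}; that leaves D.
At row 5, column 7: row 5 has {A,B,C,D,E,G}; column 7 has {B,C,E,G}; that leaves F.
At row 6, column 2: row 6 has {C,D,E,F}; column 2 has {A,B,D,F}; that leaves G.
At row 6, column 4: row 6 has {C,D,E,F,G}; column 4 has {A,C,D,E,F,G}; that leaves B.
At row 6, column 7: row 6 has {B,C,D,E,F,G}; column 7 has {B,C,E,F,G}; that leaves A.
At row 1, column 2: row 1 has {A,B,E,G}; column 2 has {A,B,D,F,G}; that leaves C.
At row 1, column 5: row 1 has {A,B,C,E,G}; column 5 has {A,B,C,D,E,G}; that leaves F.
At row 1, column 7: row 1 has {A,B,C,E,F,G}; column 7 has {A,B,C,E,F,G}; that leaves D.
At row 2, column 2: row 2 has {A,B,C,D,F,G}; column 2 has {A,B,C,D,F,G}; that leaves E.

E C B G F A D / G E A D C F B / D F E A B G C / A B F E D C G / B D G C A E F / F G C B E D A / C A D F G B E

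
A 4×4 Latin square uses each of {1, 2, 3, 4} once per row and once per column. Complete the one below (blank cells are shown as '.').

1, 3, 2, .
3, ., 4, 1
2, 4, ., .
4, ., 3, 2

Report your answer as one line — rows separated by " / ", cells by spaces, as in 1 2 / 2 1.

1 3 2 4 / 3 2 4 1 / 2 4 1 3 / 4 1 3 2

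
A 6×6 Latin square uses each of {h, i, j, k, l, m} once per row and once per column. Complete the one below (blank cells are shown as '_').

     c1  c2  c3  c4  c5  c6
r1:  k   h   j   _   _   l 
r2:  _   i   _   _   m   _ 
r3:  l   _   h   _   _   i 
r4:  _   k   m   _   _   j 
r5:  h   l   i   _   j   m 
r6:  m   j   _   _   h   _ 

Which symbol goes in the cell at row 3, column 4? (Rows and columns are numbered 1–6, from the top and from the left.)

j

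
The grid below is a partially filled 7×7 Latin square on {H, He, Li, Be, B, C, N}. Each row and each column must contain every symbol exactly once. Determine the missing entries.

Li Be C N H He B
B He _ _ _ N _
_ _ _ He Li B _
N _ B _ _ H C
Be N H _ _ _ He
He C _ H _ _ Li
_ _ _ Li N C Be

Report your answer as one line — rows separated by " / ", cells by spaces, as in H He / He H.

At row 2, column 7: row 2 has {He,B,N}; column 7 has {He,Li,Be,B,C}; that leaves H.
At row 3, column 2: row 3 has {He,Li,B}; column 2 has {He,Be,C,N}; that leaves H.
At row 3, column 7: row 3 has {H,He,Li,B}; column 7 has {H,He,Li,Be,B,C}; that leaves N.
At row 4, column 2: row 4 has {H,B,C,N}; column 2 has {H,He,Be,C,N}; that leaves Li.
At row 4, column 4: row 4 has {H,Li,B,C,N}; column 4 has {H,He,Li,N}; that leaves Be.
At row 4, column 5: row 4 has {H,Li,Be,B,C,N}; column 5 has {H,Li,N}; that leaves He.
At row 5, column 6: row 5 has {H,He,Be,N}; column 6 has {H,He,B,C,N}; that leaves Li.
At row 6, column 6: row 6 has {H,He,Li,C}; column 6 has {H,He,Li,B,C,N}; that leaves Be.
At row 7, column 1: row 7 has {Li,Be,C,N}; column 1 has {He,Li,Be,B,N}; that leaves H.
At row 7, column 2: row 7 has {H,Li,Be,C,N}; column 2 has {H,He,Li,Be,C,N}; that leaves B.
At row 7, column 3: row 7 has {H,Li,Be,B,C,N}; column 3 has {H,B,C}; that leaves He.
At row 2, column 4: row 2 has {H,He,B,N}; column 4 has {H,He,Li,Be,N}; that leaves C.
At row 2, column 5: row 2 has {H,He,B,C,N}; column 5 has {H,He,Li,N}; that leaves Be.
At row 3, column 1: row 3 has {H,He,Li,B,N}; column 1 has {H,He,Li,Be,B,N}; that leaves C.
At row 3, column 3: row 3 has {H,He,Li,B,C,N}; column 3 has {H,He,B,C}; that leaves Be.
At row 5, column 4: row 5 has {H,He,Li,Be,N}; column 4 has {H,He,Li,Be,C,N}; that leaves B.
At row 5, column 5: row 5 has {H,He,Li,Be,B,N}; column 5 has {H,He,Li,Be,N}; that leaves C.
At row 6, column 3: row 6 has {H,He,Li,Be,C}; column 3 has {H,He,Be,B,C}; that leaves N.
At row 6, column 5: row 6 has {H,He,Li,Be,C,N}; column 5 has {H,He,Li,Be,C,N}; that leaves B.
At row 2, column 3: row 2 has {H,He,Be,B,C,N}; column 3 has {H,He,Be,B,C,N}; that leaves Li.

Li Be C N H He B / B He Li C Be N H / C H Be He Li B N / N Li B Be He H C / Be N H B C Li He / He C N H B Be Li / H B He Li N C Be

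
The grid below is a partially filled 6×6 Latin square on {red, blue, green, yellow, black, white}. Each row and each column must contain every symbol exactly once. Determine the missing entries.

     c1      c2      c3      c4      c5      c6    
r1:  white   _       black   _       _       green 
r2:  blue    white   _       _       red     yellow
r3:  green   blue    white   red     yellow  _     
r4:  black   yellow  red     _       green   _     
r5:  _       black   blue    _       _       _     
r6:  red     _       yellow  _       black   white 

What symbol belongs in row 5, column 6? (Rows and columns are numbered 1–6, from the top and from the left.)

red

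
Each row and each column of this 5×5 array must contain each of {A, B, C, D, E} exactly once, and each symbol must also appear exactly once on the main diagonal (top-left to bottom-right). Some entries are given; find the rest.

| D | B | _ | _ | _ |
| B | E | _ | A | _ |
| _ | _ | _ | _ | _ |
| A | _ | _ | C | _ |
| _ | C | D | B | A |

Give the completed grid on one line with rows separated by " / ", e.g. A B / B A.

D B A E C / B E C A D / C A B D E / A D E C B / E C D B A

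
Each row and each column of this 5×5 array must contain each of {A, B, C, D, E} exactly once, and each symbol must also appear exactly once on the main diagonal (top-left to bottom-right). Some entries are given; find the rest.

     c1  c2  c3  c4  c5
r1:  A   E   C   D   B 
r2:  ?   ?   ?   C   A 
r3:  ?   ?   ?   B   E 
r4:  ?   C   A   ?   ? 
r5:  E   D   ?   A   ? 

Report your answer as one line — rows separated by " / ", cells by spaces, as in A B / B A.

At row 2, column 2: row 2 has {A,C}; column 2 has {C,D,E}; the diagonal has {A}; that leaves B.
At row 3, column 2: row 3 has {B,E}; column 2 has {B,C,D,E}; that leaves A.
At row 3, column 3: row 3 has {A,B,E}; column 3 has {A,C}; the diagonal has {A,B}; that leaves D.
At row 4, column 4: row 4 has {A,C}; column 4 has {A,B,C,D}; the diagonal has {A,B,D}; that leaves E.
At row 4, column 5: row 4 has {A,C,E}; column 5 has {A,B,E}; that leaves D.
At row 5, column 3: row 5 has {A,D,E}; column 3 has {A,C,D}; that leaves B.
At row 5, column 5: row 5 has {A,B,D,E}; column 5 has {A,B,D,E}; the diagonal has {A,B,D,E}; that leaves C.
At row 2, column 1: row 2 has {A,B,C}; column 1 has {A,E}; that leaves D.
At row 2, column 3: row 2 has {A,B,C,D}; column 3 has {A,B,C,D}; that leaves E.
At row 3, column 1: row 3 has {A,B,D,E}; column 1 has {A,D,E}; that leaves C.
At row 4, column 1: row 4 has {A,C,D,E}; column 1 has {A,C,D,E}; that leaves B.

A E C D B / D B E C A / C A D B E / B C A E D / E D B A C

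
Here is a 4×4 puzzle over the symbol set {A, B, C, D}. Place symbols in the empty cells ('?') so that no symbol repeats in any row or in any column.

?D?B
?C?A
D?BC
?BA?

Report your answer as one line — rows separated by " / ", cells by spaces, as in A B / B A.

A D C B / B C D A / D A B C / C B A D

Cell (r1,c3): row 1 has {B,D}; column 3 has {A,B} → C.
Cell (r2,c1): row 2 has {A,C}; column 1 has {D} → B.
Cell (r2,c3): row 2 has {A,B,C}; column 3 has {A,B,C} → D.
Cell (r3,c2): row 3 has {B,C,D}; column 2 has {B,C,D} → A.
Cell (r4,c1): row 4 has {A,B}; column 1 has {B,D} → C.
Cell (r4,c4): row 4 has {A,B,C}; column 4 has {A,B,C} → D.
Cell (r1,c1): row 1 has {B,C,D}; column 1 has {B,C,D} → A.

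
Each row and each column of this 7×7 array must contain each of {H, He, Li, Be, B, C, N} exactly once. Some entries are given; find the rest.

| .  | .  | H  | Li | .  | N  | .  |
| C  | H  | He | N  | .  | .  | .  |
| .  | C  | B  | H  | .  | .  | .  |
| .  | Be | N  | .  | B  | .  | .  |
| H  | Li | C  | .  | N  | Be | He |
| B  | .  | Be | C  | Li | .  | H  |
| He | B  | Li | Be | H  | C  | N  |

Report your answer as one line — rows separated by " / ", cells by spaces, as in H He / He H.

Be He H Li C N B / C H He N Be B Li / N C B H He Li Be / Li Be N He B H C / H Li C B N Be He / B N Be C Li He H / He B Li Be H C N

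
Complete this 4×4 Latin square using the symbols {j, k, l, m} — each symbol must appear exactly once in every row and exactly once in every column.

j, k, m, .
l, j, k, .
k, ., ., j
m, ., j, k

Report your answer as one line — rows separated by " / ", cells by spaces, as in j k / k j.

j k m l / l j k m / k m l j / m l j k

(r1,c4) = l
(r2,c4) = m
(r3,c3) = l
(r4,c2) = l
(r3,c2) = m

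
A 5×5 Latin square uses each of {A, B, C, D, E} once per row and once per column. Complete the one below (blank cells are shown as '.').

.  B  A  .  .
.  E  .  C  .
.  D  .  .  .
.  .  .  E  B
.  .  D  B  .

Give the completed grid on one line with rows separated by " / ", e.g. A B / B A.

(r1,c4) = D
(r2,c3) = B
(r3,c4) = A
(r4,c3) = C
(r3,c3) = E
(r3,c5) = C
(r4,c2) = A
(r5,c2) = C
(r1,c5) = E
(r3,c1) = B
(r4,c1) = D
(r5,c5) = A
(r1,c1) = C
(r2,c1) = A
(r2,c5) = D
(r5,c1) = E

C B A D E / A E B C D / B D E A C / D A C E B / E C D B A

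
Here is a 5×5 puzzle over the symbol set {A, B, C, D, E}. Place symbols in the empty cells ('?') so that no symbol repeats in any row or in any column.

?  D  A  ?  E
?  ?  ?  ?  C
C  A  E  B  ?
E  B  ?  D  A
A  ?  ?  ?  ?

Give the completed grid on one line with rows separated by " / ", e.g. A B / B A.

B D A C E / D E B A C / C A E B D / E B C D A / A C D E B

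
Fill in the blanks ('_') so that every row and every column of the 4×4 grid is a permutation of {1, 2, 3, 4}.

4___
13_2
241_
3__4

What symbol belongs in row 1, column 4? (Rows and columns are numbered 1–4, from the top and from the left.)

At row 2, column 3: row 2 has {1,2,3}; column 3 has {1}; that leaves 4.
At row 3, column 4: row 3 has {1,2,4}; column 4 has {2,4}; that leaves 3.
At row 4, column 3: row 4 has {3,4}; column 3 has {1,4}; that leaves 2.
At row 1, column 3: row 1 has {4}; column 3 has {1,2,4}; that leaves 3.
At row 1, column 4: row 1 has {3,4}; column 4 has {2,3,4}; that leaves 1.

1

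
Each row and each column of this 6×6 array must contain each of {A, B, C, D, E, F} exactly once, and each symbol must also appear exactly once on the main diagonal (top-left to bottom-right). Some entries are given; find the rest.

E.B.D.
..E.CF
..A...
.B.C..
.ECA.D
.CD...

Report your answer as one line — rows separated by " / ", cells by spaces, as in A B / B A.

At row 1, column 4: row 1 has {B,D,E}; column 4 has {A,C}; that leaves F.
At row 2, column 2: row 2 has {C,E,F}; column 2 has {B,C,E}; the diagonal has {A,C,E}; that leaves D.
At row 2, column 4: row 2 has {C,D,E,F}; column 4 has {A,C,F}; that leaves B.
At row 3, column 2: row 3 has {A}; column 2 has {B,C,D,E}; that leaves F.
At row 4, column 3: row 4 has {B,C}; column 3 has {A,B,C,D,E}; that leaves F.
At row 6, column 4: row 6 has {C,D}; column 4 has {A,B,C,F}; that leaves E.
At row 6, column 6: row 6 has {C,D,E}; column 6 has {D,F}; the diagonal has {A,C,D,E}; that leaves B.
At row 1, column 2: row 1 has {B,D,E,F}; column 2 has {B,C,D,E,F}; that leaves A.
At row 1, column 6: row 1 has {A,B,D,E,F}; column 6 has {B,D,F}; that leaves C.
At row 2, column 1: row 2 has {B,C,D,E,F}; column 1 has {E}; that leaves A.
At row 3, column 4: row 3 has {A,F}; column 4 has {A,B,C,E,F}; that leaves D.
At row 3, column 6: row 3 has {A,D,F}; column 6 has {B,C,D,F}; that leaves E.
At row 4, column 1: row 4 has {B,C,F}; column 1 has {A,E}; that leaves D.
At row 4, column 6: row 4 has {B,C,D,F}; column 6 has {B,C,D,E,F}; that leaves A.
At row 5, column 5: row 5 has {A,C,D,E}; column 5 has {C,D}; the diagonal has {A,B,C,D,E}; that leaves F.
At row 6, column 1: row 6 has {B,C,D,E}; column 1 has {A,D,E}; that leaves F.
At row 6, column 5: row 6 has {B,C,D,E,F}; column 5 has {C,D,F}; that leaves A.
At row 3, column 5: row 3 has {A,D,E,F}; column 5 has {A,C,D,F}; that leaves B.
At row 4, column 5: row 4 has {A,B,C,D,F}; column 5 has {A,B,C,D,F}; that leaves E.
At row 5, column 1: row 5 has {A,C,D,E,F}; column 1 has {A,D,E,F}; that leaves B.
At row 3, column 1: row 3 has {A,B,D,E,F}; column 1 has {A,B,D,E,F}; that leaves C.

E A B F D C / A D E B C F / C F A D B E / D B F C E A / B E C A F D / F C D E A B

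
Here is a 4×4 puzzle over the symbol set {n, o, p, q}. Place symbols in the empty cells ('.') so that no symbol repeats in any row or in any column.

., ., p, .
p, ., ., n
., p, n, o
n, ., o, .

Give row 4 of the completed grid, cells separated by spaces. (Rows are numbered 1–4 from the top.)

n q o p

(r1,c4) = q
(r2,c3) = q
(r3,c1) = q
(r4,c2) = q
(r4,c4) = p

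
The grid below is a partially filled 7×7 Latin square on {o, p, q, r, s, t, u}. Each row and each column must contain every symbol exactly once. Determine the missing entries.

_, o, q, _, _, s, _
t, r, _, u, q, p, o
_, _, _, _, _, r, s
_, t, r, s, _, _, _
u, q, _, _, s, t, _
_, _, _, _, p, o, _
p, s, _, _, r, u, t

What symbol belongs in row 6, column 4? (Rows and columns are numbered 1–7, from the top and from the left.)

r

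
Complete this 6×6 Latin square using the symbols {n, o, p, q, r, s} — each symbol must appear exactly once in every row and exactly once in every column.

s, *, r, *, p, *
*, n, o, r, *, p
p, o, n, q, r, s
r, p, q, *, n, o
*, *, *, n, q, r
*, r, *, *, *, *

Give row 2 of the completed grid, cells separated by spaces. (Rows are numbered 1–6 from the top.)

q n o r s p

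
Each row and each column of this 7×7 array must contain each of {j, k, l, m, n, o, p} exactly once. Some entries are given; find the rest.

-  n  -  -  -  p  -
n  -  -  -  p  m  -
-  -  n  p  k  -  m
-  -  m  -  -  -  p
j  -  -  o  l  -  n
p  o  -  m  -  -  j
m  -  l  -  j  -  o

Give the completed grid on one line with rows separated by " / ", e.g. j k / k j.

o n j l m p k / n k o j p m l / l j n p k o m / k l m n o j p / j m p o l k n / p o k m n l j / m p l k j n o

(r5,c6) = k
(r6,c3) = k
(r6,c5) = n
(r6,c6) = l
(r7,c6) = n
(r4,c5) = o
(r4,c6) = j
(r5,c3) = p
(r7,c4) = k
(r1,c5) = m
(r3,c6) = o
(r5,c2) = m
(r7,c2) = p
(r3,c1) = l
(r3,c2) = j
(r4,c1) = k
(r4,c2) = l
(r4,c4) = n
(r1,c1) = o
(r1,c3) = j
(r1,c4) = l
(r1,c7) = k
(r2,c2) = k
(r2,c3) = o
(r2,c4) = j
(r2,c7) = l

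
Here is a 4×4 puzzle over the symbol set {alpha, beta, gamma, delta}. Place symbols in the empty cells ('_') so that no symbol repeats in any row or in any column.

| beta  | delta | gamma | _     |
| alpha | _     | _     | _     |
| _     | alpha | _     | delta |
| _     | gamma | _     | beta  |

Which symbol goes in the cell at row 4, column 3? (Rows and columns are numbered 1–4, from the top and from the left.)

alpha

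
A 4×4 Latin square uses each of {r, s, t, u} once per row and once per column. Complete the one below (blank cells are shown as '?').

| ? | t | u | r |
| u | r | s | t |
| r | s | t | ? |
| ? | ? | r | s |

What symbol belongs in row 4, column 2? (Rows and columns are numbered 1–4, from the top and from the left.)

u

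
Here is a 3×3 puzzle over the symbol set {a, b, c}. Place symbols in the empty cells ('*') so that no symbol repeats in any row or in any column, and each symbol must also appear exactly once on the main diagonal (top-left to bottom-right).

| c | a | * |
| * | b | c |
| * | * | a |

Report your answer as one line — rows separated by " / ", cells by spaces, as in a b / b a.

(r1,c3): row 1 has {a,c}; column 3 has {a,c}, so it must be b.
(r2,c1): row 2 has {b,c}; column 1 has {c}, so it must be a.
(r3,c1): row 3 has {a}; column 1 has {a,c}, so it must be b.
(r3,c2): row 3 has {a,b}; column 2 has {a,b}, so it must be c.

c a b / a b c / b c a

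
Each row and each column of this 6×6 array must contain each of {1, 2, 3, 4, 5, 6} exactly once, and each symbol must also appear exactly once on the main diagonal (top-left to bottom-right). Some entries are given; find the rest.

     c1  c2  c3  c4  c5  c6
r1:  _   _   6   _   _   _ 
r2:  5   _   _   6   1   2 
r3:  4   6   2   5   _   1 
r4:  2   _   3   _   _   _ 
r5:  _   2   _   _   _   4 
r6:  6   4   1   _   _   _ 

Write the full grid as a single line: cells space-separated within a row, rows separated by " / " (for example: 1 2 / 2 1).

1 5 6 2 4 3 / 5 3 4 6 1 2 / 4 6 2 5 3 1 / 2 1 3 4 5 6 / 3 2 5 1 6 4 / 6 4 1 3 2 5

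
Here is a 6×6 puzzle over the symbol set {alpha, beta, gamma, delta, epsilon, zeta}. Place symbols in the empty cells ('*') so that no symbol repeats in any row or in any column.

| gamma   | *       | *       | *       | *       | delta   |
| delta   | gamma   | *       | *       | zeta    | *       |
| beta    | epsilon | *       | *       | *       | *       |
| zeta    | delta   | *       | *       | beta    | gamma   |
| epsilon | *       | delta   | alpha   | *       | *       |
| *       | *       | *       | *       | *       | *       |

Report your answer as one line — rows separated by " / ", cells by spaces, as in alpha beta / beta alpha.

(r4,c4) = epsilon
(r5,c5) = gamma
(r6,c1) = alpha
(r2,c4) = beta
(r4,c3) = alpha
(r1,c4) = zeta
(r2,c3) = epsilon
(r2,c6) = alpha
(r3,c6) = zeta
(r5,c6) = beta
(r6,c6) = epsilon
(r1,c3) = beta
(r3,c3) = gamma
(r3,c4) = delta
(r3,c5) = alpha
(r5,c2) = zeta
(r6,c2) = beta
(r6,c3) = zeta
(r6,c4) = gamma
(r6,c5) = delta
(r1,c2) = alpha
(r1,c5) = epsilon

gamma alpha beta zeta epsilon delta / delta gamma epsilon beta zeta alpha / beta epsilon gamma delta alpha zeta / zeta delta alpha epsilon beta gamma / epsilon zeta delta alpha gamma beta / alpha beta zeta gamma delta epsilon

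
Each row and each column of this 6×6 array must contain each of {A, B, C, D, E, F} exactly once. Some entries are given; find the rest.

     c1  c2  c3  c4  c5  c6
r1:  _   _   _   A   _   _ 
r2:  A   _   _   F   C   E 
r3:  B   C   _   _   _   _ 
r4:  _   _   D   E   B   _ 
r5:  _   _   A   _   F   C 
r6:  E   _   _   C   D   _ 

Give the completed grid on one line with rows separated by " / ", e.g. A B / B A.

(r1,c5) = E
(r2,c3) = B
(r3,c4) = D
(r3,c5) = A
(r3,c6) = F
(r4,c6) = A
(r5,c1) = D
(r5,c4) = B
(r6,c3) = F
(r6,c6) = B
(r1,c3) = C
(r1,c6) = D
(r2,c2) = D
(r3,c3) = E
(r4,c2) = F
(r5,c2) = E
(r6,c2) = A
(r1,c1) = F
(r1,c2) = B
(r4,c1) = C

F B C A E D / A D B F C E / B C E D A F / C F D E B A / D E A B F C / E A F C D B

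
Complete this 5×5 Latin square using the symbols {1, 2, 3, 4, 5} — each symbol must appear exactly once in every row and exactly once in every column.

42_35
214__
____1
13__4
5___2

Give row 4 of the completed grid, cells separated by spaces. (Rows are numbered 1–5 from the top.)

1 3 5 2 4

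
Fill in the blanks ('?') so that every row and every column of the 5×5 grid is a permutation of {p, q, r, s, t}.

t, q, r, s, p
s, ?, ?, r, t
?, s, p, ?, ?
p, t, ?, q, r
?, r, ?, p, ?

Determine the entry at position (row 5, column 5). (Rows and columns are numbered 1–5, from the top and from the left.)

(r2,c2): row 2 has {r,s,t}; column 2 has {q,r,s,t}, so it must be p.
(r2,c3): row 2 has {p,r,s,t}; column 3 has {p,r}, so it must be q.
(r3,c4): row 3 has {p,s}; column 4 has {p,q,r,s}, so it must be t.
(r3,c5): row 3 has {p,s,t}; column 5 has {p,r,t}, so it must be q.
(r4,c3): row 4 has {p,q,r,t}; column 3 has {p,q,r}, so it must be s.
(r5,c1): row 5 has {p,r}; column 1 has {p,s,t}, so it must be q.
(r5,c3): row 5 has {p,q,r}; column 3 has {p,q,r,s}, so it must be t.
(r5,c5): row 5 has {p,q,r,t}; column 5 has {p,q,r,t}, so it must be s.

s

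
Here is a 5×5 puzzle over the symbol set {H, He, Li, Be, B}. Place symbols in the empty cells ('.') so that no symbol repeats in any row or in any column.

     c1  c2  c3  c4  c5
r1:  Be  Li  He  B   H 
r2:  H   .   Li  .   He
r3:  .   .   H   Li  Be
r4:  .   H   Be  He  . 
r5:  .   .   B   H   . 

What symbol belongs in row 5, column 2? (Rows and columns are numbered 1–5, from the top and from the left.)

Be

(r2,c4): row 2 has {H,He,Li}; column 4 has {H,He,Li,B}, so it must be Be.
(r5,c5): row 5 has {H,B}; column 5 has {H,He,Be}, so it must be Li.
(r2,c2): row 2 has {H,He,Li,Be}; column 2 has {H,Li}, so it must be B.
(r3,c2): row 3 has {H,Li,Be}; column 2 has {H,Li,B}, so it must be He.
(r4,c5): row 4 has {H,He,Be}; column 5 has {H,He,Li,Be}, so it must be B.
(r5,c1): row 5 has {H,Li,B}; column 1 has {H,Be}, so it must be He.
(r5,c2): row 5 has {H,He,Li,B}; column 2 has {H,He,Li,B}, so it must be Be.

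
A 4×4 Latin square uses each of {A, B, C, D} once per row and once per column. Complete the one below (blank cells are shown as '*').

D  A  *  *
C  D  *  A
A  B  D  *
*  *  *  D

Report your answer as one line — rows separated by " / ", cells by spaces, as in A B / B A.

(r2,c3) = B
(r3,c4) = C
(r4,c1) = B
(r4,c2) = C
(r4,c3) = A
(r1,c3) = C
(r1,c4) = B

D A C B / C D B A / A B D C / B C A D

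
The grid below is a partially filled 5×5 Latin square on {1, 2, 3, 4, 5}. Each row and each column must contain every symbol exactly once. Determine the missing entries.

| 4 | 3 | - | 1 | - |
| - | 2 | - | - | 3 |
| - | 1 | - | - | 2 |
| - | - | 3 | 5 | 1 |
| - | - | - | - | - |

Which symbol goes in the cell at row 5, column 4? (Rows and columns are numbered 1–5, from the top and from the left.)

row 1 has {1,3,4}; column 5 has {1,2,3} — only 5 is left for (r1,c5).
row 2 has {2,3}; column 4 has {1,5} — only 4 is left for (r2,c4).
row 3 has {1,2}; column 4 has {1,4,5} — only 3 is left for (r3,c4).
row 4 has {1,3,5}; column 1 has {4} — only 2 is left for (r4,c1).
row 4 has {1,2,3,5}; column 2 has {1,2,3} — only 4 is left for (r4,c2).
row 5 is empty so far; column 2 has {1,2,3,4} — only 5 is left for (r5,c2).
row 5 has {5}; column 4 has {1,3,4,5} — only 2 is left for (r5,c4).

2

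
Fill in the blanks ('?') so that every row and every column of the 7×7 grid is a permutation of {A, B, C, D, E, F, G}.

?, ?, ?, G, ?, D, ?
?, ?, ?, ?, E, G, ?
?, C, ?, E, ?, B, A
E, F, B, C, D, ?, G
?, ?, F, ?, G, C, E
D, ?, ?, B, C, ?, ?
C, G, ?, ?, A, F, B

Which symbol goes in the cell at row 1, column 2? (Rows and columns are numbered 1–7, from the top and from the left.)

At row 3, column 5: row 3 has {A,B,C,E}; column 5 has {A,C,D,E,G}; that leaves F.
At row 4, column 6: row 4 has {B,C,D,E,F,G}; column 6 has {B,C,D,F,G}; that leaves A.
At row 6, column 6: row 6 has {B,C,D}; column 6 has {A,B,C,D,F,G}; that leaves E.
At row 6, column 7: row 6 has {B,C,D,E}; column 7 has {A,B,E,G}; that leaves F.
At row 7, column 4: row 7 has {A,B,C,F,G}; column 4 has {B,C,E,G}; that leaves D.
At row 1, column 5: row 1 has {D,G}; column 5 has {A,C,D,E,F,G}; that leaves B.
At row 1, column 7: row 1 has {B,D,G}; column 7 has {A,B,E,F,G}; that leaves C.
At row 2, column 7: row 2 has {E,G}; column 7 has {A,B,C,E,F,G}; that leaves D.
At row 3, column 1: row 3 has {A,B,C,E,F}; column 1 has {C,D,E}; that leaves G.
At row 3, column 3: row 3 has {A,B,C,E,F,G}; column 3 has {B,F}; that leaves D.
At row 5, column 4: row 5 has {C,E,F,G}; column 4 has {B,C,D,E,G}; that leaves A.
At row 6, column 2: row 6 has {B,C,D,E,F}; column 2 has {C,F,G}; that leaves A.
At row 6, column 3: row 6 has {A,B,C,D,E,F}; column 3 has {B,D,F}; that leaves G.
At row 7, column 3: row 7 has {A,B,C,D,F,G}; column 3 has {B,D,F,G}; that leaves E.
At row 1, column 2: row 1 has {B,C,D,G}; column 2 has {A,C,F,G}; that leaves E.

E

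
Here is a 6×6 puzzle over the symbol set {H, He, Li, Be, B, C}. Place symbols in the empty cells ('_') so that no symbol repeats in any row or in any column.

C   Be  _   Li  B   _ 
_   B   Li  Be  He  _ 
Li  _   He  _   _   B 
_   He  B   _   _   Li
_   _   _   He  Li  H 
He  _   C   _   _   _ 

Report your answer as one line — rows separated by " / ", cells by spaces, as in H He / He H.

(r1,c3) = H
(r1,c6) = He
(r2,c1) = H
(r2,c6) = C
(r4,c1) = Be
(r5,c1) = B
(r5,c2) = C
(r5,c3) = Be
(r6,c6) = Be
(r3,c2) = H
(r3,c4) = C
(r3,c5) = Be
(r4,c4) = H
(r4,c5) = C
(r6,c2) = Li
(r6,c4) = B
(r6,c5) = H

C Be H Li B He / H B Li Be He C / Li H He C Be B / Be He B H C Li / B C Be He Li H / He Li C B H Be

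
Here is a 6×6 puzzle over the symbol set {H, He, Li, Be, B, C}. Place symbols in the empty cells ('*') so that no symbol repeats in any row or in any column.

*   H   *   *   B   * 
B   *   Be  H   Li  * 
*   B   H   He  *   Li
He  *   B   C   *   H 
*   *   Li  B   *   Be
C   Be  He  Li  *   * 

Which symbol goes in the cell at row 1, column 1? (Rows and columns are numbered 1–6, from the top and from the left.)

Li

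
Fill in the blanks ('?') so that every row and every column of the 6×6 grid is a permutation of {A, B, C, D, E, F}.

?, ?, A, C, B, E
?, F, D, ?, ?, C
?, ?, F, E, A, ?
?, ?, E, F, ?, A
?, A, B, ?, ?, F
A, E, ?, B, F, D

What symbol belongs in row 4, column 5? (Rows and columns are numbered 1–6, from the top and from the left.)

D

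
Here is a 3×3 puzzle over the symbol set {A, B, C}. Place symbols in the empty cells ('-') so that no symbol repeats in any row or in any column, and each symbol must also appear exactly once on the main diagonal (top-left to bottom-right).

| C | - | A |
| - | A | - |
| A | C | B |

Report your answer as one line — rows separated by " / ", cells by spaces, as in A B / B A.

C B A / B A C / A C B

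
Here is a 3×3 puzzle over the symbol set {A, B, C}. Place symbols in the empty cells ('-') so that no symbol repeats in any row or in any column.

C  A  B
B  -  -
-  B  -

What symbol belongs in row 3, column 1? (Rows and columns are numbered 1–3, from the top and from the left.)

A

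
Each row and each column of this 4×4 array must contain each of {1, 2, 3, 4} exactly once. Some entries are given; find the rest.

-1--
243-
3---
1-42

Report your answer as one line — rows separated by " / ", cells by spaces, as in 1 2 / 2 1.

row 1 has {1}; column 1 has {1,2,3} — only 4 is left for (r1,c1).
row 1 has {1,4}; column 3 has {3,4} — only 2 is left for (r1,c3).
row 1 has {1,2,4}; column 4 has {2} — only 3 is left for (r1,c4).
row 2 has {2,3,4}; column 4 has {2,3} — only 1 is left for (r2,c4).
row 3 has {3}; column 2 has {1,4} — only 2 is left for (r3,c2).
row 3 has {2,3}; column 3 has {2,3,4} — only 1 is left for (r3,c3).
row 3 has {1,2,3}; column 4 has {1,2,3} — only 4 is left for (r3,c4).
row 4 has {1,2,4}; column 2 has {1,2,4} — only 3 is left for (r4,c2).

4 1 2 3 / 2 4 3 1 / 3 2 1 4 / 1 3 4 2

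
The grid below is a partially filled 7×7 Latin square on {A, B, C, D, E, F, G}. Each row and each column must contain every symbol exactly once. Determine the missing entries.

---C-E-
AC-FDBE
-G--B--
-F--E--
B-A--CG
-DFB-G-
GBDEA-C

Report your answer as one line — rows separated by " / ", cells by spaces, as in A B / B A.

F A B C G E D / A C G F D B E / C G E A B D F / D F C G E A B / B E A D F C G / E D F B C G A / G B D E A F C

row 1 has {C,E}; column 2 has {B,C,D,F,G} — only A is left for (r1,c2).
row 2 has {A,B,C,D,E,F}; column 3 has {A,D,F} — only G is left for (r2,c3).
row 5 has {A,B,C,G}; column 2 has {A,B,C,D,F,G} — only E is left for (r5,c2).
row 5 has {A,B,C,E,G}; column 4 has {B,C,E,F} — only D is left for (r5,c4).
row 5 has {A,B,C,D,E,G}; column 5 has {A,B,D,E} — only F is left for (r5,c5).
row 6 has {B,D,F,G}; column 5 has {A,B,D,E,F} — only C is left for (r6,c5).
row 6 has {B,C,D,F,G}; column 7 has {C,E,G} — only A is left for (r6,c7).
row 7 has {A,B,C,D,E,G}; column 6 has {B,C,E,G} — only F is left for (r7,c6).
row 1 has {A,C,E}; column 3 has {A,D,F,G} — only B is left for (r1,c3).
row 1 has {A,B,C,E}; column 5 has {A,B,C,D,E,F} — only G is left for (r1,c5).
row 3 has {B,G}; column 4 has {B,C,D,E,F} — only A is left for (r3,c4).
row 3 has {A,B,G}; column 6 has {B,C,E,F,G} — only D is left for (r3,c6).
row 3 has {A,B,D,G}; column 7 has {A,C,E,G} — only F is left for (r3,c7).
row 4 has {E,F}; column 3 has {A,B,D,F,G} — only C is left for (r4,c3).
row 4 has {C,E,F}; column 4 has {A,B,C,D,E,F} — only G is left for (r4,c4).
row 4 has {C,E,F,G}; column 6 has {B,C,D,E,F,G} — only A is left for (r4,c6).
row 6 has {A,B,C,D,F,G}; column 1 has {A,B,G} — only E is left for (r6,c1).
row 1 has {A,B,C,E,G}; column 7 has {A,C,E,F,G} — only D is left for (r1,c7).
row 3 has {A,B,D,F,G}; column 1 has {A,B,E,G} — only C is left for (r3,c1).
row 3 has {A,B,C,D,F,G}; column 3 has {A,B,C,D,F,G} — only E is left for (r3,c3).
row 4 has {A,C,E,F,G}; column 1 has {A,B,C,E,G} — only D is left for (r4,c1).
row 4 has {A,C,D,E,F,G}; column 7 has {A,C,D,E,F,G} — only B is left for (r4,c7).
row 1 has {A,B,C,D,E,G}; column 1 has {A,B,C,D,E,G} — only F is left for (r1,c1).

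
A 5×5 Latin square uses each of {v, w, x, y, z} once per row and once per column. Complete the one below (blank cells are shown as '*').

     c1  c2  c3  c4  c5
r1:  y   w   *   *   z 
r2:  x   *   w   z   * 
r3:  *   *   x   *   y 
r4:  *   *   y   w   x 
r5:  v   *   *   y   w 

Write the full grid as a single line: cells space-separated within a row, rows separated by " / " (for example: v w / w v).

y w v x z / x y w z v / w z x v y / z v y w x / v x z y w

At row 1, column 3: row 1 has {w,y,z}; column 3 has {w,x,y}; that leaves v.
At row 1, column 4: row 1 has {v,w,y,z}; column 4 has {w,y,z}; that leaves x.
At row 2, column 5: row 2 has {w,x,z}; column 5 has {w,x,y,z}; that leaves v.
At row 3, column 4: row 3 has {x,y}; column 4 has {w,x,y,z}; that leaves v.
At row 4, column 1: row 4 has {w,x,y}; column 1 has {v,x,y}; that leaves z.
At row 4, column 2: row 4 has {w,x,y,z}; column 2 has {w}; that leaves v.
At row 5, column 3: row 5 has {v,w,y}; column 3 has {v,w,x,y}; that leaves z.
At row 2, column 2: row 2 has {v,w,x,z}; column 2 has {v,w}; that leaves y.
At row 3, column 1: row 3 has {v,x,y}; column 1 has {v,x,y,z}; that leaves w.
At row 3, column 2: row 3 has {v,w,x,y}; column 2 has {v,w,y}; that leaves z.
At row 5, column 2: row 5 has {v,w,y,z}; column 2 has {v,w,y,z}; that leaves x.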